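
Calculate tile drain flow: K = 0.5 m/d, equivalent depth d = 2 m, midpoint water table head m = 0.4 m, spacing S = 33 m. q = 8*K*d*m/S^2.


q = 8*K*d*m/S^2
q = 8*0.5*2*0.4/33^2
q = 3.2000 / 1089

0.0029 m/d


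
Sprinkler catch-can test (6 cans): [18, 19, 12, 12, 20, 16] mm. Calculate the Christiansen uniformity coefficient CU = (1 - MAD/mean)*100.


mean = 16.166667 mm
MAD = 2.833333 mm
CU = (1 - 2.833333/16.166667)*100

82.4742 %


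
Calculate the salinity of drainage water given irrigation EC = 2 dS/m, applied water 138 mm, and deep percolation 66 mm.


EC_dw = EC_iw * D_iw / D_dw
EC_dw = 2 * 138 / 66
EC_dw = 276 / 66

4.1818 dS/m


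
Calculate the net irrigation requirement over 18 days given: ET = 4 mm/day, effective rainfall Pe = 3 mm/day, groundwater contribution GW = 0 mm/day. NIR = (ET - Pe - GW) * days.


Daily deficit = ET - Pe - GW = 4 - 3 - 0 = 1 mm/day
NIR = 1 * 18 = 18 mm

18.0000 mm


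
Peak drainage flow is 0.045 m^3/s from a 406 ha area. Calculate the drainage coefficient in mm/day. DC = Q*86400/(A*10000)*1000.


DC = Q * 86400 / (A * 10000) * 1000
DC = 0.045 * 86400 / (406 * 10000) * 1000
DC = 3888000.0000 / 4060000

0.9576 mm/day


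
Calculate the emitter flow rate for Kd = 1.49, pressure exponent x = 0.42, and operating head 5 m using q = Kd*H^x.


q = Kd * H^x = 1.49 * 5^0.42 = 1.49 * 1.965927

2.9292 L/h


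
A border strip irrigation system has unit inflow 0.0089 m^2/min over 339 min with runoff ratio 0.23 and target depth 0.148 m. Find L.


L = q*t/((1+r)*Z)
L = 0.0089*339/((1+0.23)*0.148)
L = 3.0171/0.18204

16.5738 m


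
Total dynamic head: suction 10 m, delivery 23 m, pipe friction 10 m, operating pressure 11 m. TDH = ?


TDH = Hs + Hd + hf + Hp = 10 + 23 + 10 + 11 = 54

54 m


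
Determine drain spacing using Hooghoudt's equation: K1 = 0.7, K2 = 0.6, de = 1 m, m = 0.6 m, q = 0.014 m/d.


S^2 = 8*K2*de*m/q + 4*K1*m^2/q
S^2 = 8*0.6*1*0.6/0.014 + 4*0.7*0.6^2/0.014
S = sqrt(277.7143)

16.6648 m


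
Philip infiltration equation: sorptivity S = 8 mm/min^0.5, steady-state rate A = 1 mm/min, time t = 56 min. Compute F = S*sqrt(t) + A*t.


F = S*sqrt(t) + A*t
F = 8*sqrt(56) + 1*56
F = 8*7.483315 + 56

115.8665 mm


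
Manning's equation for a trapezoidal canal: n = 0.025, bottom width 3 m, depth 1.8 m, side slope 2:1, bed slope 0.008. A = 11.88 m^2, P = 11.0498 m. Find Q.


R = A/P = 11.88/11.0498 = 1.075133
Q = (1/0.025) * 11.88 * 1.075133^(2/3) * 0.008^0.5

44.6063 m^3/s


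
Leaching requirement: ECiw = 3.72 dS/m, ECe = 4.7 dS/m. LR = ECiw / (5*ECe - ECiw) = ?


LR = ECiw / (5*ECe - ECiw)
LR = 3.72 / (5*4.7 - 3.72)
LR = 3.72 / 19.7800

0.1881


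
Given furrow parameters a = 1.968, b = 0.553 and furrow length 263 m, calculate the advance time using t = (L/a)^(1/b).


t = (L/a)^(1/b)
t = (263/1.968)^(1/0.553)
t = 133.638211^(1/0.553)

6988.1019 min


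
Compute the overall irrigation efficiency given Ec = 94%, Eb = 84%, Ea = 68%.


Ec = 0.94, Eb = 0.84, Ea = 0.68
E = 0.94 * 0.84 * 0.68 * 100 = 53.6928%

53.6928 %


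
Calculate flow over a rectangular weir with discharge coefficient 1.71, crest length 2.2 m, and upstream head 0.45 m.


Q = C * L * H^(3/2) = 1.71 * 2.2 * 0.45^1.5 = 1.71 * 2.2 * 0.301869

1.1356 m^3/s


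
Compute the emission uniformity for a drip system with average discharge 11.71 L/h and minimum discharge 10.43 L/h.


EU = (q_min/q_avg)*100 = (10.43/11.71)*100 = 89.0692%

89.0692 %


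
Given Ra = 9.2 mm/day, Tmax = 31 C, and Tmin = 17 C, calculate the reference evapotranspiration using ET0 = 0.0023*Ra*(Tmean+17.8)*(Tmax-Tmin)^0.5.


Tmean = (Tmax + Tmin)/2 = (31 + 17)/2 = 24.0
ET0 = 0.0023 * 9.2 * (24.0 + 17.8) * sqrt(31 - 17)
ET0 = 0.0023 * 9.2 * 41.8 * 3.741657

3.3095 mm/day


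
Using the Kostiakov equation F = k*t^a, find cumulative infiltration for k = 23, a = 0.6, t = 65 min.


F = k * t^a = 23 * 65^0.6
F = 23 * 12.239059

281.4984 mm


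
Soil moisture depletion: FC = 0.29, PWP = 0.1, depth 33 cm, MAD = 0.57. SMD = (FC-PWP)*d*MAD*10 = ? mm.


SMD = (FC - PWP) * d * MAD * 10
SMD = (0.29 - 0.1) * 33 * 0.57 * 10
SMD = 0.1900 * 33 * 0.57 * 10

35.7390 mm


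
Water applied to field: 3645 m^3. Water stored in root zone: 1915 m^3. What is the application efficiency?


Ea = V_root / V_field * 100 = 1915 / 3645 * 100 = 52.5377%

52.5377 %


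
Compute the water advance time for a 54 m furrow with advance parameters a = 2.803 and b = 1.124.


t = (L/a)^(1/b)
t = (54/2.803)^(1/1.124)
t = 19.265073^(1/1.124)

13.9006 min


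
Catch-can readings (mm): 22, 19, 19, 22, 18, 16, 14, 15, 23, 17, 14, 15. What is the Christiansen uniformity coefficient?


mean = 17.833333 mm
MAD = 2.666667 mm
CU = (1 - 2.666667/17.833333)*100

85.0467 %


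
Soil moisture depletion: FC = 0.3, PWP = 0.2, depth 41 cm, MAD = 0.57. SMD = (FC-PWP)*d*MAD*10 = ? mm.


SMD = (FC - PWP) * d * MAD * 10
SMD = (0.3 - 0.2) * 41 * 0.57 * 10
SMD = 0.1000 * 41 * 0.57 * 10

23.3700 mm


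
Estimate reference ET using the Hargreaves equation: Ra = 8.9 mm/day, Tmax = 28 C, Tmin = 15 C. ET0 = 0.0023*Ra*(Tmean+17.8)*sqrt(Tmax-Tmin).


Tmean = (Tmax + Tmin)/2 = (28 + 15)/2 = 21.5
ET0 = 0.0023 * 8.9 * (21.5 + 17.8) * sqrt(28 - 15)
ET0 = 0.0023 * 8.9 * 39.3 * 3.605551

2.9006 mm/day


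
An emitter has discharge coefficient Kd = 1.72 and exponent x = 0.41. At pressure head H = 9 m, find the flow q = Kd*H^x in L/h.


q = Kd * H^x = 1.72 * 9^0.41 = 1.72 * 2.461724

4.2342 L/h


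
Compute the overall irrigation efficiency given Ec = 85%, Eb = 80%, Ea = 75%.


Ec = 0.85, Eb = 0.8, Ea = 0.75
E = 0.85 * 0.8 * 0.75 * 100 = 51.0000%

51.0000 %


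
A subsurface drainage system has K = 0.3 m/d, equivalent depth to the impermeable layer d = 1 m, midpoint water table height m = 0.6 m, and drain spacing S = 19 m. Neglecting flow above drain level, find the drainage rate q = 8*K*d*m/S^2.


q = 8*K*d*m/S^2
q = 8*0.3*1*0.6/19^2
q = 1.4400 / 361

0.0040 m/d


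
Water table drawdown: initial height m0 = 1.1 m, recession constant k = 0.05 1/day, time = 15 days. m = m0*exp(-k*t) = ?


m = m0 * exp(-k*t)
m = 1.1 * exp(-0.05 * 15)
m = 1.1 * exp(-0.7500)

0.5196 m


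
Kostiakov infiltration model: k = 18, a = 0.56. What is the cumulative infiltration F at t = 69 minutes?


F = k * t^a = 18 * 69^0.56
F = 18 * 10.709162

192.7649 mm


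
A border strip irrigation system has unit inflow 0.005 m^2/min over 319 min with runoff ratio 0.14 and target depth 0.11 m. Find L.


L = q*t/((1+r)*Z)
L = 0.005*319/((1+0.14)*0.11)
L = 1.595/0.1254

12.7193 m


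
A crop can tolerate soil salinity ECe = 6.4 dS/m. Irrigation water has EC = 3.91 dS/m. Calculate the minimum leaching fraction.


LR = ECiw / (5*ECe - ECiw)
LR = 3.91 / (5*6.4 - 3.91)
LR = 3.91 / 28.0900

0.1392


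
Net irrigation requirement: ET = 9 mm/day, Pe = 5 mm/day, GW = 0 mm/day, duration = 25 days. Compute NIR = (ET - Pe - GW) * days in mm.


Daily deficit = ET - Pe - GW = 9 - 5 - 0 = 4 mm/day
NIR = 4 * 25 = 100 mm

100.0000 mm


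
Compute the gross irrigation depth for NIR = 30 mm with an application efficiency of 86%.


Ea = 86% = 0.86
GID = NIR / Ea = 30 / 0.86 = 34.8837 mm

34.8837 mm


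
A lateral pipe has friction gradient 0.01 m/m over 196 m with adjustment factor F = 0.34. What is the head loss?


hf = J * L * F = 0.01 * 196 * 0.34 = 0.6664 m

0.6664 m


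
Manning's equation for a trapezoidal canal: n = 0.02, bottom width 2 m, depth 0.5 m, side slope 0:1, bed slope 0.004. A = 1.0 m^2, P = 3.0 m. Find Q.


R = A/P = 1.0/3.0 = 0.333333
Q = (1/0.02) * 1.0 * 0.333333^(2/3) * 0.004^0.5

1.5203 m^3/s


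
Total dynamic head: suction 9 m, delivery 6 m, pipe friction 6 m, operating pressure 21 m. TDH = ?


TDH = Hs + Hd + hf + Hp = 9 + 6 + 6 + 21 = 42

42 m


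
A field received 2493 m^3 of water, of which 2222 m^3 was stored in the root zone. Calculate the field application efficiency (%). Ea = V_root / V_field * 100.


Ea = V_root / V_field * 100 = 2222 / 2493 * 100 = 89.1296%

89.1296 %


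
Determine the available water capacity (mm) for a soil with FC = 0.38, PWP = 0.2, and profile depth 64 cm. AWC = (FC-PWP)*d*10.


AWC = (FC - PWP) * d * 10
AWC = (0.38 - 0.2) * 64 * 10
AWC = 0.1800 * 64 * 10

115.2000 mm


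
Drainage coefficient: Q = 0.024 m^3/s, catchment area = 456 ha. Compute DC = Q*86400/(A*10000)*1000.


DC = Q * 86400 / (A * 10000) * 1000
DC = 0.024 * 86400 / (456 * 10000) * 1000
DC = 2073600.0000 / 4560000

0.4547 mm/day


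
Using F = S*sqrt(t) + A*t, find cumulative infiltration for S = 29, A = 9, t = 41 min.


F = S*sqrt(t) + A*t
F = 29*sqrt(41) + 9*41
F = 29*6.403124 + 369

554.6906 mm


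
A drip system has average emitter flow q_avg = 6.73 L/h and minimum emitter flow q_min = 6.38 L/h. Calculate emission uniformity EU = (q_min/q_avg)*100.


EU = (q_min/q_avg)*100 = (6.38/6.73)*100 = 94.7994%

94.7994 %


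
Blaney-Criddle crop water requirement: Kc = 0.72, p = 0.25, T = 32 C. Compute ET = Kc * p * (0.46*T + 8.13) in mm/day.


ET = Kc * p * (0.46*T + 8.13)
ET = 0.72 * 0.25 * (0.46*32 + 8.13)
ET = 0.72 * 0.25 * 22.8500

4.1130 mm/day


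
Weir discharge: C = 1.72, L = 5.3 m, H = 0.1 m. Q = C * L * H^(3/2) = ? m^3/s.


Q = C * L * H^(3/2) = 1.72 * 5.3 * 0.1^1.5 = 1.72 * 5.3 * 0.031623

0.2883 m^3/s


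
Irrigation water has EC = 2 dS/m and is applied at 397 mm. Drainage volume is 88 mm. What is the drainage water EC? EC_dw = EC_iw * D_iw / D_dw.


EC_dw = EC_iw * D_iw / D_dw
EC_dw = 2 * 397 / 88
EC_dw = 794 / 88

9.0227 dS/m


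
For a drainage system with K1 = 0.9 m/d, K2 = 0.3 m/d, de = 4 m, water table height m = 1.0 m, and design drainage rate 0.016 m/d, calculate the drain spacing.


S^2 = 8*K2*de*m/q + 4*K1*m^2/q
S^2 = 8*0.3*4*1.0/0.016 + 4*0.9*1.0^2/0.016
S = sqrt(825.0000)

28.7228 m


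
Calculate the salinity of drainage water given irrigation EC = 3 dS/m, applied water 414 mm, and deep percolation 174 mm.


EC_dw = EC_iw * D_iw / D_dw
EC_dw = 3 * 414 / 174
EC_dw = 1242 / 174

7.1379 dS/m


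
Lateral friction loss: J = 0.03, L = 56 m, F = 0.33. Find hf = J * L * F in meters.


hf = J * L * F = 0.03 * 56 * 0.33 = 0.5544 m

0.5544 m


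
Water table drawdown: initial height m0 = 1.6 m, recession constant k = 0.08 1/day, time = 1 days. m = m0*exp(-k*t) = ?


m = m0 * exp(-k*t)
m = 1.6 * exp(-0.08 * 1)
m = 1.6 * exp(-0.0800)

1.4770 m


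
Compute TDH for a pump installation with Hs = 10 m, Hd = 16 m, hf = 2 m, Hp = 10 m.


TDH = Hs + Hd + hf + Hp = 10 + 16 + 2 + 10 = 38

38 m


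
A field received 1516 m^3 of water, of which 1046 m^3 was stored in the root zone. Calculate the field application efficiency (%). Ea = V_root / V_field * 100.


Ea = V_root / V_field * 100 = 1046 / 1516 * 100 = 68.9974%

68.9974 %


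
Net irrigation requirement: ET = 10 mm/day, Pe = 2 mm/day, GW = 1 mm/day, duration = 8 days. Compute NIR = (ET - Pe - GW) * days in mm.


Daily deficit = ET - Pe - GW = 10 - 2 - 1 = 7 mm/day
NIR = 7 * 8 = 56 mm

56.0000 mm


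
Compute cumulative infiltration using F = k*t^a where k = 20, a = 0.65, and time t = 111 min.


F = k * t^a = 20 * 111^0.65
F = 20 * 21.353051

427.0610 mm


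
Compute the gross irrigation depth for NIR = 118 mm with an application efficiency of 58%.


Ea = 58% = 0.58
GID = NIR / Ea = 118 / 0.58 = 203.4483 mm

203.4483 mm


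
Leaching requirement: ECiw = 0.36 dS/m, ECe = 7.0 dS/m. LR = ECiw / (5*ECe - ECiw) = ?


LR = ECiw / (5*ECe - ECiw)
LR = 0.36 / (5*7.0 - 0.36)
LR = 0.36 / 34.6400

0.0104


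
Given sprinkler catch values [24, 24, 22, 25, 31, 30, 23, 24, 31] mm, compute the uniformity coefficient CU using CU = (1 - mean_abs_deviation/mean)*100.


mean = 26.000000 mm
MAD = 3.111111 mm
CU = (1 - 3.111111/26.000000)*100

88.0342 %


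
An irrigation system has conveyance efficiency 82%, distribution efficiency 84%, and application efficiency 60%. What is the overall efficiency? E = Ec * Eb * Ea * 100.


Ec = 0.82, Eb = 0.84, Ea = 0.6
E = 0.82 * 0.84 * 0.6 * 100 = 41.3280%

41.3280 %


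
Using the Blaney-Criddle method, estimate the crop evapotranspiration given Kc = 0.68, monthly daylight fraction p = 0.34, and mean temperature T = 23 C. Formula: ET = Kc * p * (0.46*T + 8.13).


ET = Kc * p * (0.46*T + 8.13)
ET = 0.68 * 0.34 * (0.46*23 + 8.13)
ET = 0.68 * 0.34 * 18.7100

4.3258 mm/day


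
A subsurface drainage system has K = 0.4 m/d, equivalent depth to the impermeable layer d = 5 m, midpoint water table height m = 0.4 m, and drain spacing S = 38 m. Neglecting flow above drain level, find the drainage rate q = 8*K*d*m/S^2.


q = 8*K*d*m/S^2
q = 8*0.4*5*0.4/38^2
q = 6.4000 / 1444

0.0044 m/d


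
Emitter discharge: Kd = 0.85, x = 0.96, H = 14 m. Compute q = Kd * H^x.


q = Kd * H^x = 0.85 * 14^0.96 = 0.85 * 12.597458

10.7078 L/h


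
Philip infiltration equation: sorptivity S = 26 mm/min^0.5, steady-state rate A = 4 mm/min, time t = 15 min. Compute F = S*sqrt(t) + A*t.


F = S*sqrt(t) + A*t
F = 26*sqrt(15) + 4*15
F = 26*3.872983 + 60

160.6976 mm


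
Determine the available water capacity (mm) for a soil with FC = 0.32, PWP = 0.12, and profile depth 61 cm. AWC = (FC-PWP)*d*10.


AWC = (FC - PWP) * d * 10
AWC = (0.32 - 0.12) * 61 * 10
AWC = 0.2000 * 61 * 10

122.0000 mm


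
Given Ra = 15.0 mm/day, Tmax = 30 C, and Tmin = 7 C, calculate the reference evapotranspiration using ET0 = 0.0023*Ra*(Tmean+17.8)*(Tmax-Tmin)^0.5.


Tmean = (Tmax + Tmin)/2 = (30 + 7)/2 = 18.5
ET0 = 0.0023 * 15.0 * (18.5 + 17.8) * sqrt(30 - 7)
ET0 = 0.0023 * 15.0 * 36.3 * 4.795832

6.0061 mm/day


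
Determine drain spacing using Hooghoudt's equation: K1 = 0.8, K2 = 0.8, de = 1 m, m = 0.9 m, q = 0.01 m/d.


S^2 = 8*K2*de*m/q + 4*K1*m^2/q
S^2 = 8*0.8*1*0.9/0.01 + 4*0.8*0.9^2/0.01
S = sqrt(835.2000)

28.8998 m


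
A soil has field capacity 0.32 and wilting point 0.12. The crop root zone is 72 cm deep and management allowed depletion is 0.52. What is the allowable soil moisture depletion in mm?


SMD = (FC - PWP) * d * MAD * 10
SMD = (0.32 - 0.12) * 72 * 0.52 * 10
SMD = 0.2000 * 72 * 0.52 * 10

74.8800 mm


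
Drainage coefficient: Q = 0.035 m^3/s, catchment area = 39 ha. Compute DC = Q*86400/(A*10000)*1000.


DC = Q * 86400 / (A * 10000) * 1000
DC = 0.035 * 86400 / (39 * 10000) * 1000
DC = 3024000.0000 / 390000

7.7538 mm/day


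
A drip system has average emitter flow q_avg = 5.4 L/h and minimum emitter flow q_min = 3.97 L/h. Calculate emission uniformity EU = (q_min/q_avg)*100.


EU = (q_min/q_avg)*100 = (3.97/5.4)*100 = 73.5185%

73.5185 %


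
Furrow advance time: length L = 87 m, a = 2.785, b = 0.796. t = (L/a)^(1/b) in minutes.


t = (L/a)^(1/b)
t = (87/2.785)^(1/0.796)
t = 31.238779^(1/0.796)

75.4669 min


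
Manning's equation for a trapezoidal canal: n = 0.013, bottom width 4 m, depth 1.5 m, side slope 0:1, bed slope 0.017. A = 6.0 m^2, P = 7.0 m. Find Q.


R = A/P = 6.0/7.0 = 0.857143
Q = (1/0.013) * 6.0 * 0.857143^(2/3) * 0.017^0.5

54.3002 m^3/s


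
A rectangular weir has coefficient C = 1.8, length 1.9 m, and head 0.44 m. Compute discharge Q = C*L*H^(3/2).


Q = C * L * H^(3/2) = 1.8 * 1.9 * 0.44^1.5 = 1.8 * 1.9 * 0.291863

0.9982 m^3/s


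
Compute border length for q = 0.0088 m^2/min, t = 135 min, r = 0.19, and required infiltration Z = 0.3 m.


L = q*t/((1+r)*Z)
L = 0.0088*135/((1+0.19)*0.3)
L = 1.188/0.357

3.3277 m


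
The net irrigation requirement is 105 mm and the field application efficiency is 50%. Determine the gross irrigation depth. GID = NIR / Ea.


Ea = 50% = 0.5
GID = NIR / Ea = 105 / 0.5 = 210.0000 mm

210.0000 mm


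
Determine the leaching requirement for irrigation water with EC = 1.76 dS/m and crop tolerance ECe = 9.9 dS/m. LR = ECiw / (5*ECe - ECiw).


LR = ECiw / (5*ECe - ECiw)
LR = 1.76 / (5*9.9 - 1.76)
LR = 1.76 / 47.7400

0.0369


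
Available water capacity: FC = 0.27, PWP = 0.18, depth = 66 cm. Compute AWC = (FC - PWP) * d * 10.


AWC = (FC - PWP) * d * 10
AWC = (0.27 - 0.18) * 66 * 10
AWC = 0.0900 * 66 * 10

59.4000 mm


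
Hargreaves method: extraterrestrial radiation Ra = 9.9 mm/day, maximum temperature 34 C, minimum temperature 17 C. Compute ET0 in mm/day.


Tmean = (Tmax + Tmin)/2 = (34 + 17)/2 = 25.5
ET0 = 0.0023 * 9.9 * (25.5 + 17.8) * sqrt(34 - 17)
ET0 = 0.0023 * 9.9 * 43.3 * 4.123106

4.0651 mm/day


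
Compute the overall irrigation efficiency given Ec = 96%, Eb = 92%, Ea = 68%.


Ec = 0.96, Eb = 0.92, Ea = 0.68
E = 0.96 * 0.92 * 0.68 * 100 = 60.0576%

60.0576 %


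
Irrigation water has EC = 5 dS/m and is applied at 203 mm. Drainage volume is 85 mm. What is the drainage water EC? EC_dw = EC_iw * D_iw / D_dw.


EC_dw = EC_iw * D_iw / D_dw
EC_dw = 5 * 203 / 85
EC_dw = 1015 / 85

11.9412 dS/m


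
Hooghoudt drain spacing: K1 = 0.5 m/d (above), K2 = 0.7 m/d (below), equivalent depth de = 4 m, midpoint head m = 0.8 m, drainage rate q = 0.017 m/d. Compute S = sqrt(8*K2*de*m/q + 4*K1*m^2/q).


S^2 = 8*K2*de*m/q + 4*K1*m^2/q
S^2 = 8*0.7*4*0.8/0.017 + 4*0.5*0.8^2/0.017
S = sqrt(1129.4118)

33.6067 m


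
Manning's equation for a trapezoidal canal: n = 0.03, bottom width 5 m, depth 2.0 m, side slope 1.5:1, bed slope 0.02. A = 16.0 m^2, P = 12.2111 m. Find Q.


R = A/P = 16.0/12.2111 = 1.310283
Q = (1/0.03) * 16.0 * 1.310283^(2/3) * 0.02^0.5

90.3144 m^3/s


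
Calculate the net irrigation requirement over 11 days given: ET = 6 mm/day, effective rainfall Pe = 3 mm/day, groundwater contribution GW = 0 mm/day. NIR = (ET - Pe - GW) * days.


Daily deficit = ET - Pe - GW = 6 - 3 - 0 = 3 mm/day
NIR = 3 * 11 = 33 mm

33.0000 mm


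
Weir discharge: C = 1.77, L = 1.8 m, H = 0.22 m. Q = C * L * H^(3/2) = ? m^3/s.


Q = C * L * H^(3/2) = 1.77 * 1.8 * 0.22^1.5 = 1.77 * 1.8 * 0.103189

0.3288 m^3/s


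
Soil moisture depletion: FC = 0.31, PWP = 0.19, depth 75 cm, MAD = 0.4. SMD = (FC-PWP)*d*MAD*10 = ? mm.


SMD = (FC - PWP) * d * MAD * 10
SMD = (0.31 - 0.19) * 75 * 0.4 * 10
SMD = 0.1200 * 75 * 0.4 * 10

36.0000 mm


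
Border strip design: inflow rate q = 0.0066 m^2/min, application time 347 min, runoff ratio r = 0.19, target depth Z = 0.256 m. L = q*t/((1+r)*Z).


L = q*t/((1+r)*Z)
L = 0.0066*347/((1+0.19)*0.256)
L = 2.2902/0.30464

7.5177 m


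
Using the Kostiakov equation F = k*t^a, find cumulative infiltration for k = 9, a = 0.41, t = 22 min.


F = k * t^a = 9 * 22^0.41
F = 9 * 3.551349

31.9621 mm


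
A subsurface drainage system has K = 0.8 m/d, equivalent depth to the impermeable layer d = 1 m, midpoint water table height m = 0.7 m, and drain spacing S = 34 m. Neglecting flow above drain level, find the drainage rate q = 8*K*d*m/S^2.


q = 8*K*d*m/S^2
q = 8*0.8*1*0.7/34^2
q = 4.4800 / 1156

0.0039 m/d


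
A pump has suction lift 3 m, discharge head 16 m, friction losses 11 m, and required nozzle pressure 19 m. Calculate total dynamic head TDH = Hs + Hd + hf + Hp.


TDH = Hs + Hd + hf + Hp = 3 + 16 + 11 + 19 = 49

49 m


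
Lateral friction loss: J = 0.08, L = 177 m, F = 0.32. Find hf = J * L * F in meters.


hf = J * L * F = 0.08 * 177 * 0.32 = 4.5312 m

4.5312 m


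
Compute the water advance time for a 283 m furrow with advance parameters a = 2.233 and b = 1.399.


t = (L/a)^(1/b)
t = (283/2.233)^(1/1.399)
t = 126.735334^(1/1.399)

31.8525 min


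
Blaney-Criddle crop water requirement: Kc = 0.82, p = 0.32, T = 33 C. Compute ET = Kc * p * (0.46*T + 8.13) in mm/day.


ET = Kc * p * (0.46*T + 8.13)
ET = 0.82 * 0.32 * (0.46*33 + 8.13)
ET = 0.82 * 0.32 * 23.3100

6.1165 mm/day


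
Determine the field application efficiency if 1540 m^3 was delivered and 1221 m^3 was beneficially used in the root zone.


Ea = V_root / V_field * 100 = 1221 / 1540 * 100 = 79.2857%

79.2857 %


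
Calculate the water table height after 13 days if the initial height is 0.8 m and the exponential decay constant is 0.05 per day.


m = m0 * exp(-k*t)
m = 0.8 * exp(-0.05 * 13)
m = 0.8 * exp(-0.6500)

0.4176 m


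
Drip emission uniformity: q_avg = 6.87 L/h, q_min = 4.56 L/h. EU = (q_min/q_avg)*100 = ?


EU = (q_min/q_avg)*100 = (4.56/6.87)*100 = 66.3755%

66.3755 %


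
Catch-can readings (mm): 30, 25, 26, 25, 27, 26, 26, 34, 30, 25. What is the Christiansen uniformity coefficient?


mean = 27.400000 mm
MAD = 2.360000 mm
CU = (1 - 2.360000/27.400000)*100

91.3869 %


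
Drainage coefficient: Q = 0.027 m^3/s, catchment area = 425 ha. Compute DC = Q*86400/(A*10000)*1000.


DC = Q * 86400 / (A * 10000) * 1000
DC = 0.027 * 86400 / (425 * 10000) * 1000
DC = 2332800.0000 / 4250000

0.5489 mm/day


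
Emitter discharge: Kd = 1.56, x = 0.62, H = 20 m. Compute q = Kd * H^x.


q = Kd * H^x = 1.56 * 20^0.62 = 1.56 * 6.406762

9.9945 L/h


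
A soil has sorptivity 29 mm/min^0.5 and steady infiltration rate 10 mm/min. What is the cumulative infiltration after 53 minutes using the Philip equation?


F = S*sqrt(t) + A*t
F = 29*sqrt(53) + 10*53
F = 29*7.280110 + 530

741.1232 mm


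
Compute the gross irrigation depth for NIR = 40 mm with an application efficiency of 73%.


Ea = 73% = 0.73
GID = NIR / Ea = 40 / 0.73 = 54.7945 mm

54.7945 mm


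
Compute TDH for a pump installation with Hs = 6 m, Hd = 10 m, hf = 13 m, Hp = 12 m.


TDH = Hs + Hd + hf + Hp = 6 + 10 + 13 + 12 = 41

41 m


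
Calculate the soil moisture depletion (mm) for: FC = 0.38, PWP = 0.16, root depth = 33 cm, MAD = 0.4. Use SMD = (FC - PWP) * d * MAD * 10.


SMD = (FC - PWP) * d * MAD * 10
SMD = (0.38 - 0.16) * 33 * 0.4 * 10
SMD = 0.2200 * 33 * 0.4 * 10

29.0400 mm


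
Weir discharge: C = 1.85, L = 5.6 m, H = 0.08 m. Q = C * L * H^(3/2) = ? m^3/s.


Q = C * L * H^(3/2) = 1.85 * 5.6 * 0.08^1.5 = 1.85 * 5.6 * 0.022627

0.2344 m^3/s


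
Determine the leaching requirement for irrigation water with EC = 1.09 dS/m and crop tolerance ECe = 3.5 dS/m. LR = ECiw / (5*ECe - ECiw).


LR = ECiw / (5*ECe - ECiw)
LR = 1.09 / (5*3.5 - 1.09)
LR = 1.09 / 16.4100

0.0664


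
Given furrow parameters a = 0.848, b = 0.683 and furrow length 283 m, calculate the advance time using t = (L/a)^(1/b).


t = (L/a)^(1/b)
t = (283/0.848)^(1/0.683)
t = 333.726415^(1/0.683)

4949.5867 min


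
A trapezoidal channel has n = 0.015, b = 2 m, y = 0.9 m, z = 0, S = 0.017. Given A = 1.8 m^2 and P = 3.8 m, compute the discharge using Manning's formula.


R = A/P = 1.8/3.8 = 0.473684
Q = (1/0.015) * 1.8 * 0.473684^(2/3) * 0.017^0.5

9.5075 m^3/s


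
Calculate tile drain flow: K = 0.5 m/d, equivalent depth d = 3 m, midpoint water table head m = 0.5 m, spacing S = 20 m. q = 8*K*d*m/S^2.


q = 8*K*d*m/S^2
q = 8*0.5*3*0.5/20^2
q = 6.0000 / 400

0.0150 m/d


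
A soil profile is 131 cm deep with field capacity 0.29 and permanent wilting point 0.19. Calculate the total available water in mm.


AWC = (FC - PWP) * d * 10
AWC = (0.29 - 0.19) * 131 * 10
AWC = 0.1000 * 131 * 10

131.0000 mm


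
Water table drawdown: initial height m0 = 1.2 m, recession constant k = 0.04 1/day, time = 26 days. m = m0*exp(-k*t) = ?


m = m0 * exp(-k*t)
m = 1.2 * exp(-0.04 * 26)
m = 1.2 * exp(-1.0400)

0.4241 m


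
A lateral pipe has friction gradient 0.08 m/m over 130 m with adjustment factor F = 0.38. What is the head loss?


hf = J * L * F = 0.08 * 130 * 0.38 = 3.9520 m

3.9520 m


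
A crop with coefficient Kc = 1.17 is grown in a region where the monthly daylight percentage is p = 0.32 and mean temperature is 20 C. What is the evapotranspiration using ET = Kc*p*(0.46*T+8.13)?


ET = Kc * p * (0.46*T + 8.13)
ET = 1.17 * 0.32 * (0.46*20 + 8.13)
ET = 1.17 * 0.32 * 17.3300

6.4884 mm/day


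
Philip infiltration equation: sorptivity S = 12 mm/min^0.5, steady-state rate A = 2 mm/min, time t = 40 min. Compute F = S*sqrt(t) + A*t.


F = S*sqrt(t) + A*t
F = 12*sqrt(40) + 2*40
F = 12*6.324555 + 80

155.8947 mm


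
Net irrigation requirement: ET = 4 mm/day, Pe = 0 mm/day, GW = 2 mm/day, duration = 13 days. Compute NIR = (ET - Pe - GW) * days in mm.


Daily deficit = ET - Pe - GW = 4 - 0 - 2 = 2 mm/day
NIR = 2 * 13 = 26 mm

26.0000 mm


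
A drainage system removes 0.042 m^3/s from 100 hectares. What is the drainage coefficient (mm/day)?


DC = Q * 86400 / (A * 10000) * 1000
DC = 0.042 * 86400 / (100 * 10000) * 1000
DC = 3628800.0000 / 1000000

3.6288 mm/day


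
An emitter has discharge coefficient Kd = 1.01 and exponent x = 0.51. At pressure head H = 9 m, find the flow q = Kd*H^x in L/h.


q = Kd * H^x = 1.01 * 9^0.51 = 1.01 * 3.066646

3.0973 L/h


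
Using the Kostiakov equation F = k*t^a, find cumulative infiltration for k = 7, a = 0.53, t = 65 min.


F = k * t^a = 7 * 65^0.53
F = 7 * 9.137851

63.9650 mm


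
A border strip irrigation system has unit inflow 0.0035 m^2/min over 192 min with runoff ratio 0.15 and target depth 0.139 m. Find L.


L = q*t/((1+r)*Z)
L = 0.0035*192/((1+0.15)*0.139)
L = 0.672/0.15985

4.2039 m


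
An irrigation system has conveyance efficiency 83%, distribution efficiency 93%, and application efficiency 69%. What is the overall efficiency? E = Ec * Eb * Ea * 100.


Ec = 0.83, Eb = 0.93, Ea = 0.69
E = 0.83 * 0.93 * 0.69 * 100 = 53.2611%

53.2611 %


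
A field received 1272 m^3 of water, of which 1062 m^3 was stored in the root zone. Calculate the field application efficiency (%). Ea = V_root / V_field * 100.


Ea = V_root / V_field * 100 = 1062 / 1272 * 100 = 83.4906%

83.4906 %


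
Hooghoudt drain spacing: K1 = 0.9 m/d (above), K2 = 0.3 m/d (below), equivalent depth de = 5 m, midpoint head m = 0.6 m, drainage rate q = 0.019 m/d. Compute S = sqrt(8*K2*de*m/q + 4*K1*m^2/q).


S^2 = 8*K2*de*m/q + 4*K1*m^2/q
S^2 = 8*0.3*5*0.6/0.019 + 4*0.9*0.6^2/0.019
S = sqrt(447.1579)

21.1461 m


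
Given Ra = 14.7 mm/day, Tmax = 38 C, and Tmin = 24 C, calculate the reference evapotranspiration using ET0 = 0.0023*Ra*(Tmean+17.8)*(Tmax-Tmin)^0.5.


Tmean = (Tmax + Tmin)/2 = (38 + 24)/2 = 31.0
ET0 = 0.0023 * 14.7 * (31.0 + 17.8) * sqrt(38 - 24)
ET0 = 0.0023 * 14.7 * 48.8 * 3.741657

6.1735 mm/day


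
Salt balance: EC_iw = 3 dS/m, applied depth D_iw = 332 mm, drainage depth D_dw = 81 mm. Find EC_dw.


EC_dw = EC_iw * D_iw / D_dw
EC_dw = 3 * 332 / 81
EC_dw = 996 / 81

12.2963 dS/m


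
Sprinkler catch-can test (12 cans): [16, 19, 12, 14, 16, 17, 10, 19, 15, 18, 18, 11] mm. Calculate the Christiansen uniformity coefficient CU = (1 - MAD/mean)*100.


mean = 15.416667 mm
MAD = 2.513889 mm
CU = (1 - 2.513889/15.416667)*100

83.6937 %


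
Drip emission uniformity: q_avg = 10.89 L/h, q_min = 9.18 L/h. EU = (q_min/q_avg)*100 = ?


EU = (q_min/q_avg)*100 = (9.18/10.89)*100 = 84.2975%

84.2975 %


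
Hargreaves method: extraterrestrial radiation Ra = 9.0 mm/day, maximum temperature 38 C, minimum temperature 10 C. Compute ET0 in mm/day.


Tmean = (Tmax + Tmin)/2 = (38 + 10)/2 = 24.0
ET0 = 0.0023 * 9.0 * (24.0 + 17.8) * sqrt(38 - 10)
ET0 = 0.0023 * 9.0 * 41.8 * 5.291503

4.5785 mm/day


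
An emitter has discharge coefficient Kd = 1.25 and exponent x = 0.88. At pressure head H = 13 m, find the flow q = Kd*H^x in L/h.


q = Kd * H^x = 1.25 * 13^0.88 = 1.25 * 9.555868

11.9448 L/h


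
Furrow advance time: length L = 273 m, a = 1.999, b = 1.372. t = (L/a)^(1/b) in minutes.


t = (L/a)^(1/b)
t = (273/1.999)^(1/1.372)
t = 136.568284^(1/1.372)

36.0062 min


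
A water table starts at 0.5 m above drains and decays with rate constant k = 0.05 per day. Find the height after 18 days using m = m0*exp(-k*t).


m = m0 * exp(-k*t)
m = 0.5 * exp(-0.05 * 18)
m = 0.5 * exp(-0.9000)

0.2033 m


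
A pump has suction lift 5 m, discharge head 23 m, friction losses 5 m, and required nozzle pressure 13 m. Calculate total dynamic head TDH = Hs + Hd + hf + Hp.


TDH = Hs + Hd + hf + Hp = 5 + 23 + 5 + 13 = 46

46 m


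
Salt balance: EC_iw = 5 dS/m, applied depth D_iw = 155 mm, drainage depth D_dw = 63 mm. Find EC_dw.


EC_dw = EC_iw * D_iw / D_dw
EC_dw = 5 * 155 / 63
EC_dw = 775 / 63

12.3016 dS/m


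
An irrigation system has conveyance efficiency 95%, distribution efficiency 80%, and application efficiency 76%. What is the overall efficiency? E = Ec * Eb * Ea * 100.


Ec = 0.95, Eb = 0.8, Ea = 0.76
E = 0.95 * 0.8 * 0.76 * 100 = 57.7600%

57.7600 %


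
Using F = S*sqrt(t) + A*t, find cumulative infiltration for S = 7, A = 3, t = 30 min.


F = S*sqrt(t) + A*t
F = 7*sqrt(30) + 3*30
F = 7*5.477226 + 90

128.3406 mm


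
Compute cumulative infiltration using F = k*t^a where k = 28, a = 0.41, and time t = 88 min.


F = k * t^a = 28 * 88^0.41
F = 28 * 6.269572

175.5480 mm


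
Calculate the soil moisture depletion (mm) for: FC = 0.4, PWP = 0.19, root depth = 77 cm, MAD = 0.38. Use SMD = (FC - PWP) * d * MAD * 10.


SMD = (FC - PWP) * d * MAD * 10
SMD = (0.4 - 0.19) * 77 * 0.38 * 10
SMD = 0.2100 * 77 * 0.38 * 10

61.4460 mm


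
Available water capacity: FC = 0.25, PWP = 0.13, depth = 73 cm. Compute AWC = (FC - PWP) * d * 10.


AWC = (FC - PWP) * d * 10
AWC = (0.25 - 0.13) * 73 * 10
AWC = 0.1200 * 73 * 10

87.6000 mm


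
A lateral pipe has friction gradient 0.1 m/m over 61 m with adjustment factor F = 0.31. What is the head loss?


hf = J * L * F = 0.1 * 61 * 0.31 = 1.8910 m

1.8910 m


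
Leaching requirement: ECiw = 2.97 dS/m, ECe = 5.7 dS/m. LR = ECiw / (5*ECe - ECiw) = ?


LR = ECiw / (5*ECe - ECiw)
LR = 2.97 / (5*5.7 - 2.97)
LR = 2.97 / 25.5300

0.1163


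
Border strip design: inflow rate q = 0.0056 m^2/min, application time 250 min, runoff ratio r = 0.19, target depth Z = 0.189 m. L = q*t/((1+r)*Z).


L = q*t/((1+r)*Z)
L = 0.0056*250/((1+0.19)*0.189)
L = 1.4/0.22491

6.2247 m


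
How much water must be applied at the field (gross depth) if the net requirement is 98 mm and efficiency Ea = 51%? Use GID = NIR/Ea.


Ea = 51% = 0.51
GID = NIR / Ea = 98 / 0.51 = 192.1569 mm

192.1569 mm


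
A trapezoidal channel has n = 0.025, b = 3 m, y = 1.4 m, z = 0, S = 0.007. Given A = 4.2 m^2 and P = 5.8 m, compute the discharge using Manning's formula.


R = A/P = 4.2/5.8 = 0.724138
Q = (1/0.025) * 4.2 * 0.724138^(2/3) * 0.007^0.5

11.3346 m^3/s


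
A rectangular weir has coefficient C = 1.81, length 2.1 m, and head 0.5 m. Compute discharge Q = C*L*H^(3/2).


Q = C * L * H^(3/2) = 1.81 * 2.1 * 0.5^1.5 = 1.81 * 2.1 * 0.353553

1.3439 m^3/s


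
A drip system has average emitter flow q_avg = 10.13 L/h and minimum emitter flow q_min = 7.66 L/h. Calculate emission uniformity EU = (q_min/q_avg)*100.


EU = (q_min/q_avg)*100 = (7.66/10.13)*100 = 75.6170%

75.6170 %


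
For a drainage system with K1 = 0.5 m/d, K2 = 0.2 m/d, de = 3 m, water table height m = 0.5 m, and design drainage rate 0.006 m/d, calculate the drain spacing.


S^2 = 8*K2*de*m/q + 4*K1*m^2/q
S^2 = 8*0.2*3*0.5/0.006 + 4*0.5*0.5^2/0.006
S = sqrt(483.3333)

21.9848 m


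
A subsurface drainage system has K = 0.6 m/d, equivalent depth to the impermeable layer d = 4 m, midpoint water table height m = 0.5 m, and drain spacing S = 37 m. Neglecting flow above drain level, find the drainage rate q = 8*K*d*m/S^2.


q = 8*K*d*m/S^2
q = 8*0.6*4*0.5/37^2
q = 9.6000 / 1369

0.0070 m/d


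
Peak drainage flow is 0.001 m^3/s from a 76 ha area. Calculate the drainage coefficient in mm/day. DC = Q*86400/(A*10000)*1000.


DC = Q * 86400 / (A * 10000) * 1000
DC = 0.001 * 86400 / (76 * 10000) * 1000
DC = 86400.0000 / 760000

0.1137 mm/day


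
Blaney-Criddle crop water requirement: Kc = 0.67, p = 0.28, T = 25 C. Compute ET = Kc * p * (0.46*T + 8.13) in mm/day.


ET = Kc * p * (0.46*T + 8.13)
ET = 0.67 * 0.28 * (0.46*25 + 8.13)
ET = 0.67 * 0.28 * 19.6300

3.6826 mm/day


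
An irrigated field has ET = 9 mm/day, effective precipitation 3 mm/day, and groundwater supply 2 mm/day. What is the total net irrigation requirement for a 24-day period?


Daily deficit = ET - Pe - GW = 9 - 3 - 2 = 4 mm/day
NIR = 4 * 24 = 96 mm

96.0000 mm


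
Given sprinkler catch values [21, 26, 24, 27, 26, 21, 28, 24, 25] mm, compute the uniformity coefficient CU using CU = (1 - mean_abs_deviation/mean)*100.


mean = 24.666667 mm
MAD = 1.925926 mm
CU = (1 - 1.925926/24.666667)*100

92.1922 %


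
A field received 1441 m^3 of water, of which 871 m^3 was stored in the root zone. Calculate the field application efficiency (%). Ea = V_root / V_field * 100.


Ea = V_root / V_field * 100 = 871 / 1441 * 100 = 60.4441%

60.4441 %


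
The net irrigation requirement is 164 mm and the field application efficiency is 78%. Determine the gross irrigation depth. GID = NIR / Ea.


Ea = 78% = 0.78
GID = NIR / Ea = 164 / 0.78 = 210.2564 mm

210.2564 mm


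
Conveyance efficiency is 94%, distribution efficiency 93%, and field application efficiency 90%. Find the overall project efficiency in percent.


Ec = 0.94, Eb = 0.93, Ea = 0.9
E = 0.94 * 0.93 * 0.9 * 100 = 78.6780%

78.6780 %


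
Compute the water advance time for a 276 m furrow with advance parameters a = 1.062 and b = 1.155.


t = (L/a)^(1/b)
t = (276/1.062)^(1/1.155)
t = 259.887006^(1/1.155)

123.2317 min


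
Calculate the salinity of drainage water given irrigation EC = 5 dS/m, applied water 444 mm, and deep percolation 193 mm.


EC_dw = EC_iw * D_iw / D_dw
EC_dw = 5 * 444 / 193
EC_dw = 2220 / 193

11.5026 dS/m


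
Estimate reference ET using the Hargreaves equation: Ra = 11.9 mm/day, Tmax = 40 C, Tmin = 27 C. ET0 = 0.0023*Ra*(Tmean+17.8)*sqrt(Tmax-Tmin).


Tmean = (Tmax + Tmin)/2 = (40 + 27)/2 = 33.5
ET0 = 0.0023 * 11.9 * (33.5 + 17.8) * sqrt(40 - 27)
ET0 = 0.0023 * 11.9 * 51.3 * 3.605551

5.0625 mm/day


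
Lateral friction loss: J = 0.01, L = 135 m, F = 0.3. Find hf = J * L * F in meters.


hf = J * L * F = 0.01 * 135 * 0.3 = 0.4050 m

0.4050 m


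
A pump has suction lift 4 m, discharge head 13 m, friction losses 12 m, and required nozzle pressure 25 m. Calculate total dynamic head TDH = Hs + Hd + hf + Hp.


TDH = Hs + Hd + hf + Hp = 4 + 13 + 12 + 25 = 54

54 m


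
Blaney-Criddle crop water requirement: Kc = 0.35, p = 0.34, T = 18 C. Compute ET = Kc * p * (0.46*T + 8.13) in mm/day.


ET = Kc * p * (0.46*T + 8.13)
ET = 0.35 * 0.34 * (0.46*18 + 8.13)
ET = 0.35 * 0.34 * 16.4100

1.9528 mm/day


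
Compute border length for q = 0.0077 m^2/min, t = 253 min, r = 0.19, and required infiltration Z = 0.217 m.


L = q*t/((1+r)*Z)
L = 0.0077*253/((1+0.19)*0.217)
L = 1.9481/0.25823

7.5440 m


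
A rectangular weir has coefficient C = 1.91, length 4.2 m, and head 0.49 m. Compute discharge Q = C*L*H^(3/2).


Q = C * L * H^(3/2) = 1.91 * 4.2 * 0.49^1.5 = 1.91 * 4.2 * 0.343000

2.7515 m^3/s


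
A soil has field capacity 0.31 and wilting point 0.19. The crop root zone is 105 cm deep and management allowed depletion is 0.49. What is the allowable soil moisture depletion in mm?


SMD = (FC - PWP) * d * MAD * 10
SMD = (0.31 - 0.19) * 105 * 0.49 * 10
SMD = 0.1200 * 105 * 0.49 * 10

61.7400 mm


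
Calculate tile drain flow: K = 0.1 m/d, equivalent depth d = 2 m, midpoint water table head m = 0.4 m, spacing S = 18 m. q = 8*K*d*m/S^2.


q = 8*K*d*m/S^2
q = 8*0.1*2*0.4/18^2
q = 0.6400 / 324

0.0020 m/d


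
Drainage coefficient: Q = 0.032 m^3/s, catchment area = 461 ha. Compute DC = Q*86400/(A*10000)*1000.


DC = Q * 86400 / (A * 10000) * 1000
DC = 0.032 * 86400 / (461 * 10000) * 1000
DC = 2764800.0000 / 4610000

0.5997 mm/day


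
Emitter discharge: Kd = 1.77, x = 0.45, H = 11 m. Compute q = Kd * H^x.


q = Kd * H^x = 1.77 * 11^0.45 = 1.77 * 2.941892

5.2071 L/h


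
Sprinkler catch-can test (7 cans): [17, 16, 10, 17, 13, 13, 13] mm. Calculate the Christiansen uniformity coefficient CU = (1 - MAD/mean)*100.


mean = 14.142857 mm
MAD = 2.163265 mm
CU = (1 - 2.163265/14.142857)*100

84.7042 %


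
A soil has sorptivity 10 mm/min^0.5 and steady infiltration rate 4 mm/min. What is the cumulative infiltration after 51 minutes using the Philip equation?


F = S*sqrt(t) + A*t
F = 10*sqrt(51) + 4*51
F = 10*7.141428 + 204

275.4143 mm


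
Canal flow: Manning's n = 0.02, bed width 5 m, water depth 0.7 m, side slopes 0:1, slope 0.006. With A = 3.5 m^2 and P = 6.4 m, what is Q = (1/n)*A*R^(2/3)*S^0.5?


R = A/P = 3.5/6.4 = 0.546875
Q = (1/0.02) * 3.5 * 0.546875^(2/3) * 0.006^0.5

9.0651 m^3/s


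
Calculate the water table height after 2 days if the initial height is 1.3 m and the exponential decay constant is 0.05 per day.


m = m0 * exp(-k*t)
m = 1.3 * exp(-0.05 * 2)
m = 1.3 * exp(-0.1000)

1.1763 m


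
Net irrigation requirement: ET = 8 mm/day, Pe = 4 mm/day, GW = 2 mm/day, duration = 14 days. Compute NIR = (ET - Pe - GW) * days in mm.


Daily deficit = ET - Pe - GW = 8 - 4 - 2 = 2 mm/day
NIR = 2 * 14 = 28 mm

28.0000 mm


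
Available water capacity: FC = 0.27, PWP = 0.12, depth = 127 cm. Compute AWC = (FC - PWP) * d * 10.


AWC = (FC - PWP) * d * 10
AWC = (0.27 - 0.12) * 127 * 10
AWC = 0.1500 * 127 * 10

190.5000 mm


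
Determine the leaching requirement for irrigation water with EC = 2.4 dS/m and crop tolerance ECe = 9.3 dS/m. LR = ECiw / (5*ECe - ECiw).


LR = ECiw / (5*ECe - ECiw)
LR = 2.4 / (5*9.3 - 2.4)
LR = 2.4 / 44.1000

0.0544


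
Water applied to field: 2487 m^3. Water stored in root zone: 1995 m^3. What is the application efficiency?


Ea = V_root / V_field * 100 = 1995 / 2487 * 100 = 80.2171%

80.2171 %


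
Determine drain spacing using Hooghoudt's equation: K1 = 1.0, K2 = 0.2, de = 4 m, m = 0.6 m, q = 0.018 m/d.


S^2 = 8*K2*de*m/q + 4*K1*m^2/q
S^2 = 8*0.2*4*0.6/0.018 + 4*1.0*0.6^2/0.018
S = sqrt(293.3333)

17.1270 m


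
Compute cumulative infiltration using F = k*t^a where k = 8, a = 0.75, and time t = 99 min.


F = k * t^a = 8 * 99^0.75
F = 8 * 31.385308

251.0825 mm


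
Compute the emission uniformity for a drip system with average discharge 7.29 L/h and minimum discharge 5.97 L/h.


EU = (q_min/q_avg)*100 = (5.97/7.29)*100 = 81.8930%

81.8930 %


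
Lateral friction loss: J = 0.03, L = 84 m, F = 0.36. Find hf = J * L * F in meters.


hf = J * L * F = 0.03 * 84 * 0.36 = 0.9072 m

0.9072 m


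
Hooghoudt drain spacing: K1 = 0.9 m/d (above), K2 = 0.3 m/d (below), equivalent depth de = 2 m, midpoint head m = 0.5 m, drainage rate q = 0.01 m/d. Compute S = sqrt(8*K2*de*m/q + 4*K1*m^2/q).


S^2 = 8*K2*de*m/q + 4*K1*m^2/q
S^2 = 8*0.3*2*0.5/0.01 + 4*0.9*0.5^2/0.01
S = sqrt(330.0000)

18.1659 m


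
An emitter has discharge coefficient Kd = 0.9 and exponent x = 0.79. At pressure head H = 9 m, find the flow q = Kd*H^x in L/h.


q = Kd * H^x = 0.9 * 9^0.79 = 0.9 * 5.673507

5.1062 L/h


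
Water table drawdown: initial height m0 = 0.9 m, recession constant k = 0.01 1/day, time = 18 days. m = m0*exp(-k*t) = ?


m = m0 * exp(-k*t)
m = 0.9 * exp(-0.01 * 18)
m = 0.9 * exp(-0.1800)

0.7517 m


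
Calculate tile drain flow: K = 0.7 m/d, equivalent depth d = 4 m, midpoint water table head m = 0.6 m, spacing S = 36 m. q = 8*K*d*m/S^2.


q = 8*K*d*m/S^2
q = 8*0.7*4*0.6/36^2
q = 13.4400 / 1296

0.0104 m/d


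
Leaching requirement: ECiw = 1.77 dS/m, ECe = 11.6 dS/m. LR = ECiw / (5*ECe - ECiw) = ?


LR = ECiw / (5*ECe - ECiw)
LR = 1.77 / (5*11.6 - 1.77)
LR = 1.77 / 56.2300

0.0315


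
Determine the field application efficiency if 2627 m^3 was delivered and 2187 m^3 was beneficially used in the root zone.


Ea = V_root / V_field * 100 = 2187 / 2627 * 100 = 83.2509%

83.2509 %


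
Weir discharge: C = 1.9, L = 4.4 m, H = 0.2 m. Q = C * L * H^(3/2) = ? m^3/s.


Q = C * L * H^(3/2) = 1.9 * 4.4 * 0.2^1.5 = 1.9 * 4.4 * 0.089443

0.7477 m^3/s
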